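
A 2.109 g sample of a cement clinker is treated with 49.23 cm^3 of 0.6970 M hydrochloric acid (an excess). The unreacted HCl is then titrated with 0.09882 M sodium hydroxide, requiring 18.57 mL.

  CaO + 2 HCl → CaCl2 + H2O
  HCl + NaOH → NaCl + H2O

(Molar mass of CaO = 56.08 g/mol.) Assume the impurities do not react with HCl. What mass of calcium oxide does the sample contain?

0.9107 g

n(HCl) added = 0.04923 × 0.6970 = 0.03431 mol
n(NaOH) used in back-titration = 0.01857 × 0.09882 = 1.835 × 10^-3 mol
n(HCl) left over = 1.835 × 10^-3 mol (1:1 ratio)
n(HCl) consumed by analyte = 0.03431 − 1.835 × 10^-3 = 0.03248 mol
From the 1:2 ratio, n(CaO) = 1/2 × 0.03248 = 0.01624 mol
mass of CaO = 0.01624 × 56.08 = 0.9107 g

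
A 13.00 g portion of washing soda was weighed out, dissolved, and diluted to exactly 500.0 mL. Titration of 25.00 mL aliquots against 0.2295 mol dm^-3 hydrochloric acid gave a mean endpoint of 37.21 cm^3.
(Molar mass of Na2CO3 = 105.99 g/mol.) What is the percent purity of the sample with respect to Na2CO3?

69.62 %

Na2CO3 + 2 HCl → 2 NaCl + H2O + CO2
n(HCl) per titration = 0.03721 × 0.2295 = 8.540 × 10^-3 mol
From the 1:2 ratio, n(Na2CO3) in each aliquot = 1/2 × 8.540 × 10^-3 = 4.270 × 10^-3 mol
n(Na2CO3) in the whole flask = 4.270 × 10^-3 × 500.0/25.00 = 0.08540 mol
mass of Na2CO3 = 0.08540 × 105.99 = 9.051 g
% Na2CO3 = 9.051 / 13.00 × 100 = 69.62 %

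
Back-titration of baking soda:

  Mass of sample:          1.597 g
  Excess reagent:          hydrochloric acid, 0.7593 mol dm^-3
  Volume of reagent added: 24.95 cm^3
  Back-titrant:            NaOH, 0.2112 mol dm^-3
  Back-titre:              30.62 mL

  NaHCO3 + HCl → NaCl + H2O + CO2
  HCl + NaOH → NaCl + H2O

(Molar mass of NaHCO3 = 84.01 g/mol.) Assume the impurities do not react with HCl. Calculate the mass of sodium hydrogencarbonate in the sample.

1.048 g

n(HCl) added = 0.02495 × 0.7593 = 0.01894 mol
n(NaOH) used in back-titration = 0.03062 × 0.2112 = 6.467 × 10^-3 mol
n(HCl) left over = 6.467 × 10^-3 mol (1:1 ratio)
n(HCl) consumed by analyte = 0.01894 − 6.467 × 10^-3 = 0.01248 mol
n(NaHCO3) = 0.01248 mol (1:1 ratio)
mass of NaHCO3 = 0.01248 × 84.01 = 1.048 g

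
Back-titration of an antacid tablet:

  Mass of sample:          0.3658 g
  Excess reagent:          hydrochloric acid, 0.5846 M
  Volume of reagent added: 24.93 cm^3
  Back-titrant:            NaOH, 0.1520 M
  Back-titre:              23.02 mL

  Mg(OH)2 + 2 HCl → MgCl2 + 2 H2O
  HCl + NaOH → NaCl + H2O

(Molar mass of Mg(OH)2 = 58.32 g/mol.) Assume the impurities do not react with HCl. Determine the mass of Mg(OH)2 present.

n(HCl) added = 0.02493 × 0.5846 = 0.01457 mol
n(NaOH) used in back-titration = 0.02302 × 0.1520 = 3.499 × 10^-3 mol
n(HCl) left over = 3.499 × 10^-3 mol (1:1 ratio)
n(HCl) consumed by analyte = 0.01457 − 3.499 × 10^-3 = 0.01108 mol
From the 1:2 ratio, n(Mg(OH)2) = 1/2 × 0.01108 = 5.538 × 10^-3 mol
mass of Mg(OH)2 = 5.538 × 10^-3 × 58.32 = 0.3229 g

0.3229 g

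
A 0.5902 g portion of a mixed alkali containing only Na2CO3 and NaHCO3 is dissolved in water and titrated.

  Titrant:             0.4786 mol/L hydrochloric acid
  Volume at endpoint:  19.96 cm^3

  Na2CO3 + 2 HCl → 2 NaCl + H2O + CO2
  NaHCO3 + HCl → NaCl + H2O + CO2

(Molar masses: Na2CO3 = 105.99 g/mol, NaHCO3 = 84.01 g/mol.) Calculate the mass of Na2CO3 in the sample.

0.3628 g

n(HCl) = 0.01996 × 0.4786 = 9.553 × 10^-3 mol
Let x = n(Na2CO3), y = n(NaHCO3).
Titrant: 2x + 1y = 9.553 × 10^-3;  mass: 105.99x + 84.01y = 0.5902
Solving, x = 3.423 × 10^-3 mol, y = 2.707 × 10^-3 mol
mass of Na2CO3 = 3.423 × 10^-3 × 105.99 = 0.3628 g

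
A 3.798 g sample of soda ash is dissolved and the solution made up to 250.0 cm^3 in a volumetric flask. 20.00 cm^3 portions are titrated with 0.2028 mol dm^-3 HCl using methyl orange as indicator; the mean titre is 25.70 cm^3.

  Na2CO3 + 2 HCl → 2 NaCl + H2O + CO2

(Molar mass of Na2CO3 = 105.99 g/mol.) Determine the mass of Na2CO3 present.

3.453 g

n(HCl) per titration = 0.02570 × 0.2028 = 5.212 × 10^-3 mol
From the 1:2 ratio, n(Na2CO3) in each aliquot = 1/2 × 5.212 × 10^-3 = 2.606 × 10^-3 mol
n(Na2CO3) in the whole flask = 2.606 × 10^-3 × 250.0/20.00 = 0.03257 mol
mass of Na2CO3 = 0.03257 × 105.99 = 3.453 g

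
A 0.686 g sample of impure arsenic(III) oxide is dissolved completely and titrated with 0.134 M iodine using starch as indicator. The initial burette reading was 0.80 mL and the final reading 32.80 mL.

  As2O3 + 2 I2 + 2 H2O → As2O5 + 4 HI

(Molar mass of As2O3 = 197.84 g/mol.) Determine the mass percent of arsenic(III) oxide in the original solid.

61.8 %

n(I2) = 0.0320 L × 0.134 mol/L = 4.29 × 10^-3 mol
From the 1:2 ratio, n(As2O3) = 1/2 × 4.29 × 10^-3 = 2.14 × 10^-3 mol
mass of As2O3 = 2.14 × 10^-3 × 197.84 g/mol = 0.424 g
% As2O3 = 0.424 / 0.686 × 100 = 61.8 %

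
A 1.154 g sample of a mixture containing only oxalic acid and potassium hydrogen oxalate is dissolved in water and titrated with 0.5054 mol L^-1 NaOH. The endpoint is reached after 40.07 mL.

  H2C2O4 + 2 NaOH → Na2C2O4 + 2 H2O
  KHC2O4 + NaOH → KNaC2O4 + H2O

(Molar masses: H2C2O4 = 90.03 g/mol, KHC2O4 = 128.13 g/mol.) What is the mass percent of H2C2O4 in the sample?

67.62 %

n(NaOH) = 0.04007 × 0.5054 = 0.02025 mol
Let x = n(H2C2O4), y = n(KHC2O4).
Titrant: 2x + 1y = 0.02025;  mass: 90.03x + 128.13y = 1.154
Solving, x = 8.668 × 10^-3 mol, y = 2.916 × 10^-3 mol
mass of H2C2O4 = 8.668 × 10^-3 × 90.03 = 0.7803 g
% H2C2O4 = 0.7803 / 1.154 × 100 = 67.62 %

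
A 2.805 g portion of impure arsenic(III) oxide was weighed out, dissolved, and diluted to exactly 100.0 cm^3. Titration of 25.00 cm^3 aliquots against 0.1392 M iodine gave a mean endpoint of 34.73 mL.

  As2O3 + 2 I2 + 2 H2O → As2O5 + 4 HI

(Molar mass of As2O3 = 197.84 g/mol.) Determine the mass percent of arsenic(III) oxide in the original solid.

68.20 %

n(I2) per titration = 0.03473 × 0.1392 = 4.834 × 10^-3 mol
From the 1:2 ratio, n(As2O3) in each aliquot = 1/2 × 4.834 × 10^-3 = 2.417 × 10^-3 mol
n(As2O3) in the whole flask = 2.417 × 10^-3 × 100.0/25.00 = 9.669 × 10^-3 mol
mass of As2O3 = 9.669 × 10^-3 × 197.84 = 1.913 g
% As2O3 = 1.913 / 2.805 × 100 = 68.20 %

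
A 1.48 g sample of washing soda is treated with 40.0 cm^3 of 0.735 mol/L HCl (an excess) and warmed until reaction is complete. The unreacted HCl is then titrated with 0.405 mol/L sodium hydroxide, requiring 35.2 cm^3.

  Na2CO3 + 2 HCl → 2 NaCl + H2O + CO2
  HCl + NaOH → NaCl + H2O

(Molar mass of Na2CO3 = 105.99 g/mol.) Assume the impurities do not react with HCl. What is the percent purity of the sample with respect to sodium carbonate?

n(HCl) added = 0.0400 × 0.735 = 0.0294 mol
n(NaOH) used in back-titration = 0.0352 × 0.405 = 0.0143 mol
n(HCl) left over = 0.0143 mol (1:1 ratio)
n(HCl) consumed by analyte = 0.0294 − 0.0143 = 0.0151 mol
From the 1:2 ratio, n(Na2CO3) = 1/2 × 0.0151 = 7.57 × 10^-3 mol
mass of Na2CO3 = 7.57 × 10^-3 × 105.99 = 0.803 g
% Na2CO3 = 0.803 / 1.48 × 100 = 54.2 %

54.2 %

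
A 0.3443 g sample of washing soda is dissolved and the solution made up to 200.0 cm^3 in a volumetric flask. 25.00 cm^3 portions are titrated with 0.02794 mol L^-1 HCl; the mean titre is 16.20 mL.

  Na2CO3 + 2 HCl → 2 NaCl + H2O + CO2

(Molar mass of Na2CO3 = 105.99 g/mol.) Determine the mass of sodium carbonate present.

0.1919 g

n(HCl) per titration = 0.01620 × 0.02794 = 4.526 × 10^-4 mol
From the 1:2 ratio, n(Na2CO3) in each aliquot = 1/2 × 4.526 × 10^-4 = 2.263 × 10^-4 mol
n(Na2CO3) in the whole flask = 2.263 × 10^-4 × 200.0/25.00 = 1.811 × 10^-3 mol
mass of Na2CO3 = 1.811 × 10^-3 × 105.99 = 0.1919 g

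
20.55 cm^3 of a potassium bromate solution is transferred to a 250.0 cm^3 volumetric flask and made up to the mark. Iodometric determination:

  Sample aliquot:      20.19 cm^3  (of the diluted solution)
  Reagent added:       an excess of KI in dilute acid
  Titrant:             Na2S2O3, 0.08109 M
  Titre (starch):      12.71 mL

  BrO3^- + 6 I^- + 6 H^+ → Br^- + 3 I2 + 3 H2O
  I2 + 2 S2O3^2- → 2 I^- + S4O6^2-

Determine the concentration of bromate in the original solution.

0.1035 M

n(S2O3^2-) = 0.01271 × 0.08109 = 1.031 × 10^-3 mol
n(I2) = n(S2O3^2-)/2 = 5.153 × 10^-4 mol
From the 1:3 ratio, n(BrO3^-) in the aliquot = 1/3 × 5.153 × 10^-4 = 1.718 × 10^-4 mol
[BrO3^-]_dilute = 1.718 × 10^-4 / 0.02019 = 0.008508 mol/L
[BrO3^-]_original = 0.008508 × 250.0/20.55 = 0.1035 mol/L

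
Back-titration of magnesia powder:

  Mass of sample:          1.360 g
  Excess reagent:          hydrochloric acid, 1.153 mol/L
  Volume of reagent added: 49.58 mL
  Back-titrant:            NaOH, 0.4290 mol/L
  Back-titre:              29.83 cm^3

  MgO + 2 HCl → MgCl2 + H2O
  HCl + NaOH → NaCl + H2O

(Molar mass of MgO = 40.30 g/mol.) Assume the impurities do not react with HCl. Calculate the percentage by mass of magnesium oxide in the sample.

n(HCl) added = 0.04958 × 1.153 = 0.05717 mol
n(NaOH) used in back-titration = 0.02983 × 0.4290 = 0.01280 mol
n(HCl) left over = 0.01280 mol (1:1 ratio)
n(HCl) consumed by analyte = 0.05717 − 0.01280 = 0.04437 mol
From the 1:2 ratio, n(MgO) = 1/2 × 0.04437 = 0.02218 mol
mass of MgO = 0.02218 × 40.30 = 0.8940 g
% MgO = 0.8940 / 1.360 × 100 = 65.74 %

65.74 %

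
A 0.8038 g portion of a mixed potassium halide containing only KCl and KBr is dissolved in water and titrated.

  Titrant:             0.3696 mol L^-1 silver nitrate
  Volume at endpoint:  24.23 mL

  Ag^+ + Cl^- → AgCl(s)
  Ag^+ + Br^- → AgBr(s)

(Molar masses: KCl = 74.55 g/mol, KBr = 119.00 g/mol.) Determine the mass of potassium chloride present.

n(AgNO3) = 0.02423 × 0.3696 = 8.955 × 10^-3 mol
Let x = n(KCl), y = n(KBr).
Titrant: 1x + 1y = 8.955 × 10^-3;  mass: 74.55x + 119.00y = 0.8038
Solving, x = 5.892 × 10^-3 mol, y = 3.064 × 10^-3 mol
mass of KCl = 5.892 × 10^-3 × 74.55 = 0.4392 g

0.4392 g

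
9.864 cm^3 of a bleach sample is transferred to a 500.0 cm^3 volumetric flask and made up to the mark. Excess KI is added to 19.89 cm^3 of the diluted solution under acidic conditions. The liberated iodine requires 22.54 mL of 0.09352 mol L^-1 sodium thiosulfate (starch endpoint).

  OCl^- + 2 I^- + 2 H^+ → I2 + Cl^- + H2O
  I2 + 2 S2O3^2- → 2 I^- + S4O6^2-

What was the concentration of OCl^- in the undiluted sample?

2.686 mol/L

n(S2O3^2-) = 0.02254 × 0.09352 = 2.108 × 10^-3 mol
n(I2) = n(S2O3^2-)/2 = 1.054 × 10^-3 mol
n(OCl^-) in the aliquot = 1.054 × 10^-3 mol (1:1 ratio)
[OCl^-]_dilute = 1.054 × 10^-3 / 0.01989 = 0.05299 mol/L
[OCl^-]_original = 0.05299 × 500.0/9.864 = 2.686 mol/L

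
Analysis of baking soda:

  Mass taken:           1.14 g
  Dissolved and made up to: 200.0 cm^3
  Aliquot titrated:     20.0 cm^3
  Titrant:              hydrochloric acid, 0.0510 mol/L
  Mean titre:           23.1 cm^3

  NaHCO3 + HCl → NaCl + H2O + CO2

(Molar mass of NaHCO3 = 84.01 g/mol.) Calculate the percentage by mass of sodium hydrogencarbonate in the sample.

86.8 %

n(HCl) per titration = 0.0231 × 0.0510 = 1.18 × 10^-3 mol
n(NaHCO3) in each aliquot = 1.18 × 10^-3 mol (1:1 ratio)
n(NaHCO3) in the whole flask = 1.18 × 10^-3 × 200.0/20.0 = 0.0118 mol
mass of NaHCO3 = 0.0118 × 84.01 = 0.990 g
% NaHCO3 = 0.990 / 1.14 × 100 = 86.8 %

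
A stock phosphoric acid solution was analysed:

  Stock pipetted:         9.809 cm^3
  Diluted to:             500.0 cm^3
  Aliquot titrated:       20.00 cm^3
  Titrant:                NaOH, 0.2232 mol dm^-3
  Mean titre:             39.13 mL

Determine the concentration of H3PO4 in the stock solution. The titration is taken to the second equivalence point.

H3PO4 + 2 NaOH → Na2HPO4 + 2 H2O
n(NaOH) = 0.03913 × 0.2232 = 8.734 × 10^-3 mol
From the 1:2 ratio, n(H3PO4) in the aliquot = 1/2 × 8.734 × 10^-3 = 4.367 × 10^-3 mol
[H3PO4]_dilute = 4.367 × 10^-3 / 0.02000 = 0.2183 mol/L
Dilution factor = 500.0 / 9.809 = 50.97
[H3PO4]_stock = 0.2183 × 50.97 = 11.13 mol/L

11.13 mol/L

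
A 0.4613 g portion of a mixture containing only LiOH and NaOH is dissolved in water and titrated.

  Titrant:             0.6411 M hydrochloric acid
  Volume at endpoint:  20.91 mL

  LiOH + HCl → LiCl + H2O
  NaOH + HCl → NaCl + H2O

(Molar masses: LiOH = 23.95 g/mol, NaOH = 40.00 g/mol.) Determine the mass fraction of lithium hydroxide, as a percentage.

24.23 %

n(HCl) = 0.02091 × 0.6411 = 0.01341 mol
Let x = n(LiOH), y = n(NaOH).
Titrant: 1x + 1y = 0.01341;  mass: 23.95x + 40.00y = 0.4613
Solving, x = 4.668 × 10^-3 mol, y = 8.738 × 10^-3 mol
mass of LiOH = 4.668 × 10^-3 × 23.95 = 0.1118 g
% LiOH = 0.1118 / 0.4613 × 100 = 24.23 %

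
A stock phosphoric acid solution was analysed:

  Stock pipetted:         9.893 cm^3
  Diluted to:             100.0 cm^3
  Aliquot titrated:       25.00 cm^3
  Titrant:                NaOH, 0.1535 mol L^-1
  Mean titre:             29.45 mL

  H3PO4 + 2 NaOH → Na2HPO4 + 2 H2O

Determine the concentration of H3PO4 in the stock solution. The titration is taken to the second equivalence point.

n(NaOH) = 0.02945 × 0.1535 = 4.521 × 10^-3 mol
From the 1:2 ratio, n(H3PO4) in the aliquot = 1/2 × 4.521 × 10^-3 = 2.260 × 10^-3 mol
[H3PO4]_dilute = 2.260 × 10^-3 / 0.02500 = 0.09041 mol/L
Dilution factor = 100.0 / 9.893 = 10.11
[H3PO4]_stock = 0.09041 × 10.11 = 0.9139 mol/L

0.9139 mol/L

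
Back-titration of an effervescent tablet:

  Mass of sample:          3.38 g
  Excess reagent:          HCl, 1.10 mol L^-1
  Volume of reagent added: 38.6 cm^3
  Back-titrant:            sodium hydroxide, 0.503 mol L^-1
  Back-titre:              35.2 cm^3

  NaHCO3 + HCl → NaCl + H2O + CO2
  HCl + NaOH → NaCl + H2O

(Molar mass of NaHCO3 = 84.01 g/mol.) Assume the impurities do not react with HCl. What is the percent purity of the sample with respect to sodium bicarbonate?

n(HCl) added = 0.0386 × 1.10 = 0.0425 mol
n(NaOH) used in back-titration = 0.0352 × 0.503 = 0.0177 mol
n(HCl) left over = 0.0177 mol (1:1 ratio)
n(HCl) consumed by analyte = 0.0425 − 0.0177 = 0.0248 mol
n(NaHCO3) = 0.0248 mol (1:1 ratio)
mass of NaHCO3 = 0.0248 × 84.01 = 2.08 g
% NaHCO3 = 2.08 / 3.38 × 100 = 61.5 %

61.5 %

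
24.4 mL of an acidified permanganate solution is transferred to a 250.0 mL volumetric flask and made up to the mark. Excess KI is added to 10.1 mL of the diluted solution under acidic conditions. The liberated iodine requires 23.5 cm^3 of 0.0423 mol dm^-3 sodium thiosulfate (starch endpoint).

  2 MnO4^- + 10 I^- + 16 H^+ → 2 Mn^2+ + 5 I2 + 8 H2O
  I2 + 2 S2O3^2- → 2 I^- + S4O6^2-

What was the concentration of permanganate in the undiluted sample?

n(S2O3^2-) = 0.0235 × 0.0423 = 9.94 × 10^-4 mol
n(I2) = n(S2O3^2-)/2 = 4.97 × 10^-4 mol
From the 2:5 ratio, n(MnO4^-) in the aliquot = 2/5 × 4.97 × 10^-4 = 1.99 × 10^-4 mol
[MnO4^-]_dilute = 1.99 × 10^-4 / 0.0101 = 0.0197 mol/L
[MnO4^-]_original = 0.0197 × 250.0/24.4 = 0.202 mol/L

0.202 mol/L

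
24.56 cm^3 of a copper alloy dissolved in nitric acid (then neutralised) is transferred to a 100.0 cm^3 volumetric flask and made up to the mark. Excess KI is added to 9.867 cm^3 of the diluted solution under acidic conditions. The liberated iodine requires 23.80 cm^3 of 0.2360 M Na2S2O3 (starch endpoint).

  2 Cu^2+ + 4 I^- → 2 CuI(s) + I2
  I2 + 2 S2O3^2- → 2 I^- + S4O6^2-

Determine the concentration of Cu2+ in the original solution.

2.318 M

n(S2O3^2-) = 0.02380 × 0.2360 = 5.617 × 10^-3 mol
n(I2) = n(S2O3^2-)/2 = 2.808 × 10^-3 mol
From the 2:1 ratio, n(Cu2+) in the aliquot = 2/1 × 2.808 × 10^-3 = 5.617 × 10^-3 mol
[Cu2+]_dilute = 5.617 × 10^-3 / 0.009867 = 0.5693 mol/L
[Cu2+]_original = 0.5693 × 100.0/24.56 = 2.318 mol/L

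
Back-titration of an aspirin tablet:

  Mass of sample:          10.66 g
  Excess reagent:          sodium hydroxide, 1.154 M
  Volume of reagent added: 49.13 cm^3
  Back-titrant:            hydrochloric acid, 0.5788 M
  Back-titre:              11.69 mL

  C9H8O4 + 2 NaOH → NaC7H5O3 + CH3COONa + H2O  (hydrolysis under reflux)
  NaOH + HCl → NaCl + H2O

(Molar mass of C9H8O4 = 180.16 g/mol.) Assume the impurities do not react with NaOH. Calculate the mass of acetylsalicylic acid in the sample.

4.498 g

n(NaOH) added = 0.04913 × 1.154 = 0.05670 mol
n(HCl) used in back-titration = 0.01169 × 0.5788 = 6.766 × 10^-3 mol
n(NaOH) left over = 6.766 × 10^-3 mol (1:1 ratio)
n(NaOH) consumed by analyte = 0.05670 − 6.766 × 10^-3 = 0.04993 mol
From the 1:2 ratio, n(C9H8O4) = 1/2 × 0.04993 = 0.02496 mol
mass of C9H8O4 = 0.02496 × 180.16 = 4.498 g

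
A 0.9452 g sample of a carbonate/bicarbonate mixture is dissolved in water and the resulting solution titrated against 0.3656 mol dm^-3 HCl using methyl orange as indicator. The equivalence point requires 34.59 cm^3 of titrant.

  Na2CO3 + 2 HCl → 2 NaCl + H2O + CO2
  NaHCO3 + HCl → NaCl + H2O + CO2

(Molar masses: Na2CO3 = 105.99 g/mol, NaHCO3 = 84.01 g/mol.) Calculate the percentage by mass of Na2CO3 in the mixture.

n(HCl) = 0.03459 × 0.3656 = 0.01265 mol
Let x = n(Na2CO3), y = n(NaHCO3).
Titrant: 2x + 1y = 0.01265;  mass: 105.99x + 84.01y = 0.9452
Solving, x = 1.889 × 10^-3 mol, y = 8.867 × 10^-3 mol
mass of Na2CO3 = 1.889 × 10^-3 × 105.99 = 0.2003 g
% Na2CO3 = 0.2003 / 0.9452 × 100 = 21.19 %

21.19 %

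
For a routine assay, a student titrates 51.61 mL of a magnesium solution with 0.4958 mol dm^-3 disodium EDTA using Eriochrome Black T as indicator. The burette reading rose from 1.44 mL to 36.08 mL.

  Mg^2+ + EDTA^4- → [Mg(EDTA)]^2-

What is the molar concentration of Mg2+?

n(EDTA) = 0.03464 L × 0.4958 mol/L = 0.01717 mol
n(Mg2+) = 0.01717 mol (1:1 mole ratio)
[Mg2+] = 0.01717 mol / 0.05161 L = 0.3328 mol/L

0.3328 mol/L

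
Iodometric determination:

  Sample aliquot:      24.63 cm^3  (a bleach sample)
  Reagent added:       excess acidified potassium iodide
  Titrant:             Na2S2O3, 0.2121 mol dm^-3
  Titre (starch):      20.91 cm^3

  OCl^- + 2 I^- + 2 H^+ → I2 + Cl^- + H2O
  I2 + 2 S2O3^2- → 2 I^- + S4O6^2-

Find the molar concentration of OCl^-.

n(S2O3^2-) = 0.02091 × 0.2121 = 4.435 × 10^-3 mol
n(I2) = n(S2O3^2-)/2 = 2.218 × 10^-3 mol
n(OCl^-) in the aliquot = 2.218 × 10^-3 mol (1:1 ratio)
[OCl^-] = 2.218 × 10^-3 / 0.02463 = 0.09003 mol/L

0.09003 mol/L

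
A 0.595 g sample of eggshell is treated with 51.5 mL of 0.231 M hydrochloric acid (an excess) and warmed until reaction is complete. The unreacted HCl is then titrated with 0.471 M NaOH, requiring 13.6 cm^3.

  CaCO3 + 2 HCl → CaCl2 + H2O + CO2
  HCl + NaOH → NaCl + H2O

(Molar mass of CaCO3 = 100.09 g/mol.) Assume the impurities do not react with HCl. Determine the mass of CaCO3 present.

0.275 g

n(HCl) added = 0.0515 × 0.231 = 0.0119 mol
n(NaOH) used in back-titration = 0.0136 × 0.471 = 6.41 × 10^-3 mol
n(HCl) left over = 6.41 × 10^-3 mol (1:1 ratio)
n(HCl) consumed by analyte = 0.0119 − 6.41 × 10^-3 = 5.49 × 10^-3 mol
From the 1:2 ratio, n(CaCO3) = 1/2 × 5.49 × 10^-3 = 2.75 × 10^-3 mol
mass of CaCO3 = 2.75 × 10^-3 × 100.09 = 0.275 g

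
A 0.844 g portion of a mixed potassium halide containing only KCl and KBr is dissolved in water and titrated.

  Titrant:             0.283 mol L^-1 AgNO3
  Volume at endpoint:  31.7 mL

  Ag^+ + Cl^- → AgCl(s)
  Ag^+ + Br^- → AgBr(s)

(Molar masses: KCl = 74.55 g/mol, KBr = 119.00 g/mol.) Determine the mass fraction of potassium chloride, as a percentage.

44.4 %

n(AgNO3) = 0.0317 × 0.283 = 8.97 × 10^-3 mol
Let x = n(KCl), y = n(KBr).
Titrant: 1x + 1y = 8.97 × 10^-3;  mass: 74.55x + 119.00y = 0.844
Solving, x = 5.03 × 10^-3 mol, y = 3.94 × 10^-3 mol
mass of KCl = 5.03 × 10^-3 × 74.55 = 0.375 g
% KCl = 0.375 / 0.844 × 100 = 44.4 %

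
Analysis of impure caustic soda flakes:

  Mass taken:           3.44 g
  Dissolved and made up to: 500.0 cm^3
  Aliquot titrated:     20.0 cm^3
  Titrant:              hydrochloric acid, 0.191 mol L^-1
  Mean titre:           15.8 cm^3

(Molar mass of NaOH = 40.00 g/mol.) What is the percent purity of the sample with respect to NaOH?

87.7 %

NaOH + HCl → NaCl + H2O
n(HCl) per titration = 0.0158 × 0.191 = 3.02 × 10^-3 mol
n(NaOH) in each aliquot = 3.02 × 10^-3 mol (1:1 ratio)
n(NaOH) in the whole flask = 3.02 × 10^-3 × 500.0/20.0 = 0.0754 mol
mass of NaOH = 0.0754 × 40.00 = 3.02 g
% NaOH = 3.02 / 3.44 × 100 = 87.7 %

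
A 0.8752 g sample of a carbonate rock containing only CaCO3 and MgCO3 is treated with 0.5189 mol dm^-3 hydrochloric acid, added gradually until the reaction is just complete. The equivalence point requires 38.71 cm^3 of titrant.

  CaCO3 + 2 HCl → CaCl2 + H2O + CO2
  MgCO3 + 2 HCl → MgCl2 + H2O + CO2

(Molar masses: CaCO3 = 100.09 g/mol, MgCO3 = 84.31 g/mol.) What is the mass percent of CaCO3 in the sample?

20.62 %

n(HCl) = 0.03871 × 0.5189 = 0.02009 mol
Let x = n(CaCO3), y = n(MgCO3).
Titrant: 2x + 2y = 0.02009;  mass: 100.09x + 84.31y = 0.8752
Solving, x = 1.803 × 10^-3 mol, y = 8.240 × 10^-3 mol
mass of CaCO3 = 1.803 × 10^-3 × 100.09 = 0.1804 g
% CaCO3 = 0.1804 / 0.8752 × 100 = 20.62 %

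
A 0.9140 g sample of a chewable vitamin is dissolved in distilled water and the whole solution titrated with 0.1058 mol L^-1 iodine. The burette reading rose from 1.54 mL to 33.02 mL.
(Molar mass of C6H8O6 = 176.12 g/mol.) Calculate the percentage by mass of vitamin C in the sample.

C6H8O6 + I2 → C6H6O6 + 2 HI
n(I2) = 0.03148 L × 0.1058 mol/L = 3.331 × 10^-3 mol
n(C6H8O6) = 3.331 × 10^-3 mol (1:1 ratio)
mass of C6H8O6 = 3.331 × 10^-3 × 176.12 g/mol = 0.5866 g
% C6H8O6 = 0.5866 / 0.9140 × 100 = 64.18 %

64.18 %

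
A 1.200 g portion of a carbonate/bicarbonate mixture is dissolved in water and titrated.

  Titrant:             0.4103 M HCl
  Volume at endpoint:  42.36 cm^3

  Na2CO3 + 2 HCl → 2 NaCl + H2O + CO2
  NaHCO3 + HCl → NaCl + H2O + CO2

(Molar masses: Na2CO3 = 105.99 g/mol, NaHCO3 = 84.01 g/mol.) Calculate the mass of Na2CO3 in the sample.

n(HCl) = 0.04236 × 0.4103 = 0.01738 mol
Let x = n(Na2CO3), y = n(NaHCO3).
Titrant: 2x + 1y = 0.01738;  mass: 105.99x + 84.01y = 1.200
Solving, x = 4.193 × 10^-3 mol, y = 8.993 × 10^-3 mol
mass of Na2CO3 = 4.193 × 10^-3 × 105.99 = 0.4445 g

0.4445 g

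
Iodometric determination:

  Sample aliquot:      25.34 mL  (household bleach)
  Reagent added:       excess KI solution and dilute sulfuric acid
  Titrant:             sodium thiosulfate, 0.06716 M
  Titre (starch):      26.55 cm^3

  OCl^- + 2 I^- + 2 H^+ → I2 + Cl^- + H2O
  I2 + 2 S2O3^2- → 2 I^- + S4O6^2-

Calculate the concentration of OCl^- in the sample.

0.03518 M

n(S2O3^2-) = 0.02655 × 0.06716 = 1.783 × 10^-3 mol
n(I2) = n(S2O3^2-)/2 = 8.915 × 10^-4 mol
n(OCl^-) in the aliquot = 8.915 × 10^-4 mol (1:1 ratio)
[OCl^-] = 8.915 × 10^-4 / 0.02534 = 0.03518 mol/L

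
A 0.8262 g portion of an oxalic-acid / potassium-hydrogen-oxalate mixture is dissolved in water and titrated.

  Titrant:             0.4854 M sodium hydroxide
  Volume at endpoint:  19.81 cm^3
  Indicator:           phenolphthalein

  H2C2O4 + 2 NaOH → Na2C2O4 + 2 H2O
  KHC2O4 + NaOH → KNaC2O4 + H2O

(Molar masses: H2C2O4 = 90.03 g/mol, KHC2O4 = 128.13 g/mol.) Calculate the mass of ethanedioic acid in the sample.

n(NaOH) = 0.01981 × 0.4854 = 9.616 × 10^-3 mol
Let x = n(H2C2O4), y = n(KHC2O4).
Titrant: 2x + 1y = 9.616 × 10^-3;  mass: 90.03x + 128.13y = 0.8262
Solving, x = 2.442 × 10^-3 mol, y = 4.733 × 10^-3 mol
mass of H2C2O4 = 2.442 × 10^-3 × 90.03 = 0.2198 g

0.2198 g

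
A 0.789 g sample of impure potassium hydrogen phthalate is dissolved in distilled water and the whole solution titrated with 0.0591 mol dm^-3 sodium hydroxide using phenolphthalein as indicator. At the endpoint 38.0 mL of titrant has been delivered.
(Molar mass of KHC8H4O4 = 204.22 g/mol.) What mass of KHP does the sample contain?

0.459 g

KHC8H4O4 + NaOH → KNaC8H4O4 + H2O
n(NaOH) = 0.0380 L × 0.0591 mol/L = 2.25 × 10^-3 mol
n(KHC8H4O4) = 2.25 × 10^-3 mol (1:1 ratio)
mass of KHC8H4O4 = 2.25 × 10^-3 × 204.22 g/mol = 0.459 g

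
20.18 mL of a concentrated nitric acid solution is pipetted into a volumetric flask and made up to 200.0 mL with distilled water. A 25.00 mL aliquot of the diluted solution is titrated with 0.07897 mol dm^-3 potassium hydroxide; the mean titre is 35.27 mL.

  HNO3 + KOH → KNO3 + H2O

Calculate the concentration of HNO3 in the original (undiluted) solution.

1.104 mol/L

n(KOH) = 0.03527 × 0.07897 = 2.785 × 10^-3 mol
n(HNO3) in the aliquot = 2.785 × 10^-3 mol (1:1 ratio)
[HNO3]_dilute = 2.785 × 10^-3 / 0.02500 = 0.1114 mol/L
Dilution factor = 200.0 / 20.18 = 9.911
[HNO3]_stock = 0.1114 × 9.911 = 1.104 mol/L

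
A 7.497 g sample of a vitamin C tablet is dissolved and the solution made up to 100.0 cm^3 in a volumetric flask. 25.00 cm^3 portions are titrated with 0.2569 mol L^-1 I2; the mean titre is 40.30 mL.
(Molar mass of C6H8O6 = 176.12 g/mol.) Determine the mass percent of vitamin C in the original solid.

C6H8O6 + I2 → C6H6O6 + 2 HI
n(I2) per titration = 0.04030 × 0.2569 = 0.01035 mol
n(C6H8O6) in each aliquot = 0.01035 mol (1:1 ratio)
n(C6H8O6) in the whole flask = 0.01035 × 100.0/25.00 = 0.04141 mol
mass of C6H8O6 = 0.04141 × 176.12 = 7.294 g
% C6H8O6 = 7.294 / 7.497 × 100 = 97.29 %

97.29 %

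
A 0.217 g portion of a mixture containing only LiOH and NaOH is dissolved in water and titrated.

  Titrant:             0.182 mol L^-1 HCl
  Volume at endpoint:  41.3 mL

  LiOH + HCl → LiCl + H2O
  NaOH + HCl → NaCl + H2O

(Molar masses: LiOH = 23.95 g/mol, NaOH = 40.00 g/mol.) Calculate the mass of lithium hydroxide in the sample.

0.125 g

n(HCl) = 0.0413 × 0.182 = 7.52 × 10^-3 mol
Let x = n(LiOH), y = n(NaOH).
Titrant: 1x + 1y = 7.52 × 10^-3;  mass: 23.95x + 40.00y = 0.217
Solving, x = 5.21 × 10^-3 mol, y = 2.30 × 10^-3 mol
mass of LiOH = 5.21 × 10^-3 × 23.95 = 0.125 g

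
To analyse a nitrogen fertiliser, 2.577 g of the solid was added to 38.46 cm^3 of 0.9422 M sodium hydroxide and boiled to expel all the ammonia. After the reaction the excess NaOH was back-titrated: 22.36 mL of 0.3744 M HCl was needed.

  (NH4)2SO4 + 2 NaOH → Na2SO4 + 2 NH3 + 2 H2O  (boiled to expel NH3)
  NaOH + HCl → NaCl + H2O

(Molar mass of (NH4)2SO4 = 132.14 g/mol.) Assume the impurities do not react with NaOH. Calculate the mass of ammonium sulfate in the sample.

n(NaOH) added = 0.03846 × 0.9422 = 0.03624 mol
n(HCl) used in back-titration = 0.02236 × 0.3744 = 8.372 × 10^-3 mol
n(NaOH) left over = 8.372 × 10^-3 mol (1:1 ratio)
n(NaOH) consumed by analyte = 0.03624 − 8.372 × 10^-3 = 0.02787 mol
From the 1:2 ratio, n((NH4)2SO4) = 1/2 × 0.02787 = 0.01393 mol
mass of (NH4)2SO4 = 0.01393 × 132.14 = 1.841 g

1.841 g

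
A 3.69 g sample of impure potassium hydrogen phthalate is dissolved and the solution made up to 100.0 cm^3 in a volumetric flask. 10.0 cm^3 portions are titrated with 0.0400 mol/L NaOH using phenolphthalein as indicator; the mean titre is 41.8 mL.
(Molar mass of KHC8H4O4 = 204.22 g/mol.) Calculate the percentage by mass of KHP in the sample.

92.5 %

KHC8H4O4 + NaOH → KNaC8H4O4 + H2O
n(NaOH) per titration = 0.0418 × 0.0400 = 1.67 × 10^-3 mol
n(KHC8H4O4) in each aliquot = 1.67 × 10^-3 mol (1:1 ratio)
n(KHC8H4O4) in the whole flask = 1.67 × 10^-3 × 100.0/10.0 = 0.0167 mol
mass of KHC8H4O4 = 0.0167 × 204.22 = 3.41 g
% KHC8H4O4 = 3.41 / 3.69 × 100 = 92.5 %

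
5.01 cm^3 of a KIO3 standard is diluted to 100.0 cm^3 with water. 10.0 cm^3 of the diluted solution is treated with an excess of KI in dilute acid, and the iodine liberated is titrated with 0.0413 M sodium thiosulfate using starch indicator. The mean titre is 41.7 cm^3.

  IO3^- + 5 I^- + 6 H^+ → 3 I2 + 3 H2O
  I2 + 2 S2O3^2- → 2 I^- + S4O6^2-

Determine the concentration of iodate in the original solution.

0.573 M

n(S2O3^2-) = 0.0417 × 0.0413 = 1.72 × 10^-3 mol
n(I2) = n(S2O3^2-)/2 = 8.61 × 10^-4 mol
From the 1:3 ratio, n(IO3^-) in the aliquot = 1/3 × 8.61 × 10^-4 = 2.87 × 10^-4 mol
[IO3^-]_dilute = 2.87 × 10^-4 / 0.0100 = 0.0287 mol/L
[IO3^-]_original = 0.0287 × 100.0/5.01 = 0.573 mol/L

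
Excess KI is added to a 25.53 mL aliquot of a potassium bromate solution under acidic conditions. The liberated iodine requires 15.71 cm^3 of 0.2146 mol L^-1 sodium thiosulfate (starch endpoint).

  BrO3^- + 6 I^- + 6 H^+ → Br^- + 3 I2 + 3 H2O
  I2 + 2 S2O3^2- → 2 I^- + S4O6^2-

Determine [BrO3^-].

0.02201 mol/L

n(S2O3^2-) = 0.01571 × 0.2146 = 3.371 × 10^-3 mol
n(I2) = n(S2O3^2-)/2 = 1.686 × 10^-3 mol
From the 1:3 ratio, n(BrO3^-) in the aliquot = 1/3 × 1.686 × 10^-3 = 5.619 × 10^-4 mol
[BrO3^-] = 5.619 × 10^-4 / 0.02553 = 0.02201 mol/L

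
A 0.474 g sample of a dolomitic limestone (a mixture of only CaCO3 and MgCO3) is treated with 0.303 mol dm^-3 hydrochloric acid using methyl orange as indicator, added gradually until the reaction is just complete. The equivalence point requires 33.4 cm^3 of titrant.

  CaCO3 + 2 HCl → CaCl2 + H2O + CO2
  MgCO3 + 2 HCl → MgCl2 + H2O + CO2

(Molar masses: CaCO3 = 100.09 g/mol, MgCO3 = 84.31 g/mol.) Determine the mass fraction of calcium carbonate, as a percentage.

n(HCl) = 0.0334 × 0.303 = 0.0101 mol
Let x = n(CaCO3), y = n(MgCO3).
Titrant: 2x + 2y = 0.0101;  mass: 100.09x + 84.31y = 0.474
Solving, x = 3.00 × 10^-3 mol, y = 2.06 × 10^-3 mol
mass of CaCO3 = 3.00 × 10^-3 × 100.09 = 0.301 g
% CaCO3 = 0.301 / 0.474 × 100 = 63.4 %

63.4 %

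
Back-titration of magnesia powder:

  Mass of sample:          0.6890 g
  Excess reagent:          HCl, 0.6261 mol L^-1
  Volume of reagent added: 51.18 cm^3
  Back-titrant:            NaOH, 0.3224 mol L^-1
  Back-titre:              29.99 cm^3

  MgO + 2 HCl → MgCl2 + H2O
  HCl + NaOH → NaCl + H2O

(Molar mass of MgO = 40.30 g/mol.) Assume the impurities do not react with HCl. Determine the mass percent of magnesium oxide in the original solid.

65.44 %

n(HCl) added = 0.05118 × 0.6261 = 0.03204 mol
n(NaOH) used in back-titration = 0.02999 × 0.3224 = 9.669 × 10^-3 mol
n(HCl) left over = 9.669 × 10^-3 mol (1:1 ratio)
n(HCl) consumed by analyte = 0.03204 − 9.669 × 10^-3 = 0.02238 mol
From the 1:2 ratio, n(MgO) = 1/2 × 0.02238 = 0.01119 mol
mass of MgO = 0.01119 × 40.30 = 0.4509 g
% MgO = 0.4509 / 0.6890 × 100 = 65.44 %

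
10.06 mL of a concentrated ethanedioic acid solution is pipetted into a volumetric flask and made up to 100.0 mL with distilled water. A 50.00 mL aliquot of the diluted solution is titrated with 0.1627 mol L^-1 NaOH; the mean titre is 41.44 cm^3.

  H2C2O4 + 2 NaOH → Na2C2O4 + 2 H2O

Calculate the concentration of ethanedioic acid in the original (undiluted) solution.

0.6702 mol/L

n(NaOH) = 0.04144 × 0.1627 = 6.742 × 10^-3 mol
From the 1:2 ratio, n(H2C2O4) in the aliquot = 1/2 × 6.742 × 10^-3 = 3.371 × 10^-3 mol
[H2C2O4]_dilute = 3.371 × 10^-3 / 0.05000 = 0.06742 mol/L
Dilution factor = 100.0 / 10.06 = 9.940
[H2C2O4]_stock = 0.06742 × 9.940 = 0.6702 mol/L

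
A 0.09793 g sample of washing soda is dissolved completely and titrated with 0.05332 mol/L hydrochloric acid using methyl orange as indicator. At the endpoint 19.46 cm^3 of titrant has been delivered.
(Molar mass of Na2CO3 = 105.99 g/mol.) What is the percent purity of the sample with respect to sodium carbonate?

56.15 %

Na2CO3 + 2 HCl → 2 NaCl + H2O + CO2
n(HCl) = 0.01946 L × 0.05332 mol/L = 1.038 × 10^-3 mol
From the 1:2 ratio, n(Na2CO3) = 1/2 × 1.038 × 10^-3 = 5.188 × 10^-4 mol
mass of Na2CO3 = 5.188 × 10^-4 × 105.99 g/mol = 0.05499 g
% Na2CO3 = 0.05499 / 0.09793 × 100 = 56.15 %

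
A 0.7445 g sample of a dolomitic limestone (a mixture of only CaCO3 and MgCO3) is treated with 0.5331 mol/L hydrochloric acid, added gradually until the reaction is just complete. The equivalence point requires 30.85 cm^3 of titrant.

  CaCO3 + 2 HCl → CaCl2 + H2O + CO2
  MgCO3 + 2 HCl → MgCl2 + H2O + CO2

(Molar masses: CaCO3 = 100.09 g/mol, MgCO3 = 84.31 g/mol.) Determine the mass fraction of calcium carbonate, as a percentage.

43.63 %

n(HCl) = 0.03085 × 0.5331 = 0.01645 mol
Let x = n(CaCO3), y = n(MgCO3).
Titrant: 2x + 2y = 0.01645;  mass: 100.09x + 84.31y = 0.7445
Solving, x = 3.245 × 10^-3 mol, y = 4.978 × 10^-3 mol
mass of CaCO3 = 3.245 × 10^-3 × 100.09 = 0.3248 g
% CaCO3 = 0.3248 / 0.7445 × 100 = 43.63 %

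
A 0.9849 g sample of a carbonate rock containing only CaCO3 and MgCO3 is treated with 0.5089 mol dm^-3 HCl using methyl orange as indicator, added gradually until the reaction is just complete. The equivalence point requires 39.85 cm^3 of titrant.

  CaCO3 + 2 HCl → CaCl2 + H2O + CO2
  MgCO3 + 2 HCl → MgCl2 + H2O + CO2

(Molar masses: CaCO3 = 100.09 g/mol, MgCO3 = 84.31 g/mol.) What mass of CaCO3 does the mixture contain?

0.8246 g

n(HCl) = 0.03985 × 0.5089 = 0.02028 mol
Let x = n(CaCO3), y = n(MgCO3).
Titrant: 2x + 2y = 0.02028;  mass: 100.09x + 84.31y = 0.9849
Solving, x = 8.239 × 10^-3 mol, y = 1.901 × 10^-3 mol
mass of CaCO3 = 8.239 × 10^-3 × 100.09 = 0.8246 g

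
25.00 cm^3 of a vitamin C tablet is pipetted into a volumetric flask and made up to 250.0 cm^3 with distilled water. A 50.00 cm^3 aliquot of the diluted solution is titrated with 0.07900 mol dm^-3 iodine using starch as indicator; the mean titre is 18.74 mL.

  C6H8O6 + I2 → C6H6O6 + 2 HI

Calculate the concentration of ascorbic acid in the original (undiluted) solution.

n(I2) = 0.01874 × 0.07900 = 1.480 × 10^-3 mol
n(C6H8O6) in the aliquot = 1.480 × 10^-3 mol (1:1 ratio)
[C6H8O6]_dilute = 1.480 × 10^-3 / 0.05000 = 0.02961 mol/L
Dilution factor = 250.0 / 25.00 = 10.00
[C6H8O6]_stock = 0.02961 × 10.00 = 0.2961 mol/L

0.2961 mol/L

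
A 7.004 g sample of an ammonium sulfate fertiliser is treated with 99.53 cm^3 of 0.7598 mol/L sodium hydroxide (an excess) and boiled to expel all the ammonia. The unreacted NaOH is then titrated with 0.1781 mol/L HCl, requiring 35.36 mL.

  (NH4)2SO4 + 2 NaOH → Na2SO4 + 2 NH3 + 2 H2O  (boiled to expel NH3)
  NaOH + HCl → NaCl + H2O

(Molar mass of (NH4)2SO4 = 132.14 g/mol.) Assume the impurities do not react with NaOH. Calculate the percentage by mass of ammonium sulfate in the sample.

65.40 %

n(NaOH) added = 0.09953 × 0.7598 = 0.07562 mol
n(HCl) used in back-titration = 0.03536 × 0.1781 = 6.298 × 10^-3 mol
n(NaOH) left over = 6.298 × 10^-3 mol (1:1 ratio)
n(NaOH) consumed by analyte = 0.07562 − 6.298 × 10^-3 = 0.06933 mol
From the 1:2 ratio, n((NH4)2SO4) = 1/2 × 0.06933 = 0.03466 mol
mass of (NH4)2SO4 = 0.03466 × 132.14 = 4.580 g
% (NH4)2SO4 = 4.580 / 7.004 × 100 = 65.40 %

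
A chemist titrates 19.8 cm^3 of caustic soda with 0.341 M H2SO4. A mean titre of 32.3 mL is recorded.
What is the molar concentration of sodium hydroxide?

1.11 M

2 NaOH + H2SO4 → Na2SO4 + 2 H2O
n(H2SO4) = 0.0323 L × 0.341 mol/L = 0.0110 mol
From the 2:1 mole ratio, n(NaOH) = 2/1 × 0.0110 = 0.0220 mol
[NaOH] = 0.0220 mol / 0.0198 L = 1.11 mol/L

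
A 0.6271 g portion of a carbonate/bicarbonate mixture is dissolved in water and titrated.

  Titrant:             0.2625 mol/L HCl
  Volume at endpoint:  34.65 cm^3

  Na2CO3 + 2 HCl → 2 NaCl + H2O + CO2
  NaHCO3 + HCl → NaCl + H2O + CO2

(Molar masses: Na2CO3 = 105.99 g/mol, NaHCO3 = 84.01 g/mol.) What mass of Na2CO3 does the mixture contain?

0.2341 g

n(HCl) = 0.03465 × 0.2625 = 9.096 × 10^-3 mol
Let x = n(Na2CO3), y = n(NaHCO3).
Titrant: 2x + 1y = 9.096 × 10^-3;  mass: 105.99x + 84.01y = 0.6271
Solving, x = 2.209 × 10^-3 mol, y = 4.678 × 10^-3 mol
mass of Na2CO3 = 2.209 × 10^-3 × 105.99 = 0.2341 g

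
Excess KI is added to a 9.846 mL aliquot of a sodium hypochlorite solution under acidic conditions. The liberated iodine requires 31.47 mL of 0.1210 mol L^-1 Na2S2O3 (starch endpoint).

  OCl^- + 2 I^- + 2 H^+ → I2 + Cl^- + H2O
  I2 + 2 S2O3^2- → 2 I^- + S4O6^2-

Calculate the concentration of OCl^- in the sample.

0.1934 mol/L

n(S2O3^2-) = 0.03147 × 0.1210 = 3.808 × 10^-3 mol
n(I2) = n(S2O3^2-)/2 = 1.904 × 10^-3 mol
n(OCl^-) in the aliquot = 1.904 × 10^-3 mol (1:1 ratio)
[OCl^-] = 1.904 × 10^-3 / 0.009846 = 0.1934 mol/L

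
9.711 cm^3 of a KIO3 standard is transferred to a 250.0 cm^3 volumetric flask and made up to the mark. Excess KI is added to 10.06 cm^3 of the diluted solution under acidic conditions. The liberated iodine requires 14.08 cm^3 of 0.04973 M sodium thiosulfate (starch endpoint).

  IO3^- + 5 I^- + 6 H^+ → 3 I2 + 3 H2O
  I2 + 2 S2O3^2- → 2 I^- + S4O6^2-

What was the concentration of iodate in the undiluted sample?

0.2986 M

n(S2O3^2-) = 0.01408 × 0.04973 = 7.002 × 10^-4 mol
n(I2) = n(S2O3^2-)/2 = 3.501 × 10^-4 mol
From the 1:3 ratio, n(IO3^-) in the aliquot = 1/3 × 3.501 × 10^-4 = 1.167 × 10^-4 mol
[IO3^-]_dilute = 1.167 × 10^-4 / 0.01006 = 0.01160 mol/L
[IO3^-]_original = 0.01160 × 250.0/9.711 = 0.2986 mol/L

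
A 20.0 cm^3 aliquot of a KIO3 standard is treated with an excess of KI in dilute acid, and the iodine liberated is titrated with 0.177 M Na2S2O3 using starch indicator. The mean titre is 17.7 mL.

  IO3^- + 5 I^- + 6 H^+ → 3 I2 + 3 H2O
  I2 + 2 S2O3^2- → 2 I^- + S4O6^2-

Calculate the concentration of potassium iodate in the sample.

0.0261 M

n(S2O3^2-) = 0.0177 × 0.177 = 3.13 × 10^-3 mol
n(I2) = n(S2O3^2-)/2 = 1.57 × 10^-3 mol
From the 1:3 ratio, n(IO3^-) in the aliquot = 1/3 × 1.57 × 10^-3 = 5.22 × 10^-4 mol
[IO3^-] = 5.22 × 10^-4 / 0.0200 = 0.0261 mol/L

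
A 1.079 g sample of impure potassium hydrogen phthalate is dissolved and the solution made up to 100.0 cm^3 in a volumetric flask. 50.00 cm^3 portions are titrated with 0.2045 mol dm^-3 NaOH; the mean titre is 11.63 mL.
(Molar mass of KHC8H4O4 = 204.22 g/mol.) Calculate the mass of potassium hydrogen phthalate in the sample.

KHC8H4O4 + NaOH → KNaC8H4O4 + H2O
n(NaOH) per titration = 0.01163 × 0.2045 = 2.378 × 10^-3 mol
n(KHC8H4O4) in each aliquot = 2.378 × 10^-3 mol (1:1 ratio)
n(KHC8H4O4) in the whole flask = 2.378 × 10^-3 × 100.0/50.00 = 4.757 × 10^-3 mol
mass of KHC8H4O4 = 4.757 × 10^-3 × 204.22 = 0.9714 g

0.9714 g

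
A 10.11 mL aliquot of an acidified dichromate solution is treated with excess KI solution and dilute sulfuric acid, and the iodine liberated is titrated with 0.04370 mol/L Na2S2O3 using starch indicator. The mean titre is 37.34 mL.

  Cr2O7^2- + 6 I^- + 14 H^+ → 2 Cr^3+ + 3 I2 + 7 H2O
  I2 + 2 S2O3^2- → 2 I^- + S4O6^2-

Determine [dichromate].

n(S2O3^2-) = 0.03734 × 0.04370 = 1.632 × 10^-3 mol
n(I2) = n(S2O3^2-)/2 = 8.159 × 10^-4 mol
From the 1:3 ratio, n(Cr2O7^2-) in the aliquot = 1/3 × 8.159 × 10^-4 = 2.720 × 10^-4 mol
[Cr2O7^2-] = 2.720 × 10^-4 / 0.01011 = 0.02690 mol/L

0.02690 mol/L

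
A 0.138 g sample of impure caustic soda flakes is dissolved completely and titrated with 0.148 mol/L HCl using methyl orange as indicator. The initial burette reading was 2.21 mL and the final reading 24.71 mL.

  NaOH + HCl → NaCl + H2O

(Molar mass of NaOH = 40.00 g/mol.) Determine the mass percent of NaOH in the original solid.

96.5 %

n(HCl) = 0.0225 L × 0.148 mol/L = 3.33 × 10^-3 mol
n(NaOH) = 3.33 × 10^-3 mol (1:1 ratio)
mass of NaOH = 3.33 × 10^-3 × 40.00 g/mol = 0.133 g
% NaOH = 0.133 / 0.138 × 100 = 96.5 %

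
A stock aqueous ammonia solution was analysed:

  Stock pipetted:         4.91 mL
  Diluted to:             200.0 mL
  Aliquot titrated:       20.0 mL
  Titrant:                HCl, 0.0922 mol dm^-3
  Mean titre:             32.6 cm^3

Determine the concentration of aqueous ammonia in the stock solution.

NH3 + HCl → NH4Cl
n(HCl) = 0.0326 × 0.0922 = 3.01 × 10^-3 mol
n(NH3) in the aliquot = 3.01 × 10^-3 mol (1:1 ratio)
[NH3]_dilute = 3.01 × 10^-3 / 0.0200 = 0.150 mol/L
Dilution factor = 200.0 / 4.91 = 40.73
[NH3]_stock = 0.150 × 40.73 = 6.12 mol/L

6.12 mol/L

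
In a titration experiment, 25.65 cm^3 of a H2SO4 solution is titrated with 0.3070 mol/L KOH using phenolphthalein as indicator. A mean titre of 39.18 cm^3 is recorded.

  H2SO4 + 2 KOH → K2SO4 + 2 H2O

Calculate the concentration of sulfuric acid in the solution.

0.2345 mol/L

n(KOH) = 0.03918 L × 0.3070 mol/L = 0.01203 mol
From the 1:2 mole ratio, n(H2SO4) = 1/2 × 0.01203 = 6.014 × 10^-3 mol
[H2SO4] = 6.014 × 10^-3 mol / 0.02565 L = 0.2345 mol/L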